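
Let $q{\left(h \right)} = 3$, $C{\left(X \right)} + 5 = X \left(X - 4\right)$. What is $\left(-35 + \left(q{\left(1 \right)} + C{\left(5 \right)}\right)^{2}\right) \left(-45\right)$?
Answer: $1170$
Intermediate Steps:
$C{\left(X \right)} = -5 + X \left(-4 + X\right)$ ($C{\left(X \right)} = -5 + X \left(X - 4\right) = -5 + X \left(-4 + X\right)$)
$\left(-35 + \left(q{\left(1 \right)} + C{\left(5 \right)}\right)^{2}\right) \left(-45\right) = \left(-35 + \left(3 - \left(25 - 25\right)\right)^{2}\right) \left(-45\right) = \left(-35 + \left(3 - 0\right)^{2}\right) \left(-45\right) = \left(-35 + \left(3 + 0\right)^{2}\right) \left(-45\right) = \left(-35 + 3^{2}\right) \left(-45\right) = \left(-35 + 9\right) \left(-45\right) = \left(-26\right) \left(-45\right) = 1170$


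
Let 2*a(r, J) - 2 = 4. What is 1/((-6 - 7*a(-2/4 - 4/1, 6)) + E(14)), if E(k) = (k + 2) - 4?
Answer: -1/15 ≈ -0.066667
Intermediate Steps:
a(r, J) = 3 (a(r, J) = 1 + (½)*4 = 1 + 2 = 3)
E(k) = -2 + k (E(k) = (2 + k) - 4 = -2 + k)
1/((-6 - 7*a(-2/4 - 4/1, 6)) + E(14)) = 1/((-6 - 7*3) + (-2 + 14)) = 1/((-6 - 21) + 12) = 1/(-27 + 12) = 1/(-15) = -1/15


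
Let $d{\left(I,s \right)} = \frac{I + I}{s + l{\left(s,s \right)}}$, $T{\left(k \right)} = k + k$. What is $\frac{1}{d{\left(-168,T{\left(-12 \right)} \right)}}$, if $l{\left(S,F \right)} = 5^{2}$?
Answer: $- \frac{1}{336} \approx -0.0029762$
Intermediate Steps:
$l{\left(S,F \right)} = 25$
$T{\left(k \right)} = 2 k$
$d{\left(I,s \right)} = \frac{2 I}{25 + s}$ ($d{\left(I,s \right)} = \frac{I + I}{s + 25} = \frac{2 I}{25 + s}$)
$\frac{1}{d{\left(-168,T{\left(-12 \right)} \right)}} = \frac{1}{2 \left(-168\right) \frac{1}{25 + 2 \left(-12\right)}} = \frac{1}{2 \left(-168\right) \frac{1}{25 - 24}} = \frac{1}{2 \left(-168\right) 1^{-1}} = \frac{1}{2 \left(-168\right) 1} = \frac{1}{-336} = - \frac{1}{336}$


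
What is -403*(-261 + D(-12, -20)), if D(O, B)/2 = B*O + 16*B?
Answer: 169663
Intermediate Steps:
D(O, B) = 32*B + 2*B*O (D(O, B) = 2*(B*O + 16*B) = 2*(16*B + B*O) = 32*B + 2*B*O)
-403*(-261 + D(-12, -20)) = -403*(-261 + 2*(-20)*(16 - 12)) = -403*(-261 + 2*(-20)*4) = -403*(-261 - 160) = -403*(-421) = 169663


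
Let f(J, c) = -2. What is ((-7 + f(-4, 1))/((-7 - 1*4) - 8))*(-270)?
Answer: -2430/19 ≈ -127.89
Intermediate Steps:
((-7 + f(-4, 1))/((-7 - 1*4) - 8))*(-270) = ((-7 - 2)/((-7 - 1*4) - 8))*(-270) = -9/((-7 - 4) - 8)*(-270) = -9/(-11 - 8)*(-270) = -9/(-19)*(-270) = -9*(-1/19)*(-270) = (9/19)*(-270) = -2430/19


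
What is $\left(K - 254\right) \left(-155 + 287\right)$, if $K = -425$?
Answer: $-89628$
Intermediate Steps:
$\left(K - 254\right) \left(-155 + 287\right) = \left(-425 - 254\right) \left(-155 + 287\right) = \left(-679\right) 132 = -89628$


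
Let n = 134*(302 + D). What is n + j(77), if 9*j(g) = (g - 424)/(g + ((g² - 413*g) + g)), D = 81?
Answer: 11879093111/231462 ≈ 51322.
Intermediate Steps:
j(g) = (-424 + g)/(9*(g² - 411*g)) (j(g) = ((g - 424)/(g + ((g² - 413*g) + g)))/9 = ((-424 + g)/(g + (g² - 412*g)))/9 = ((-424 + g)/(g² - 411*g))/9 = (-424 + g)/(9*(g² - 411*g)))
n = 51322 (n = 134*(302 + 81) = 134*383 = 51322)
n + j(77) = 51322 + (⅑)*(-424 + 77)/(77*(-411 + 77)) = 51322 + (⅑)*(1/77)*(-347)/(-334) = 51322 + (⅑)*(1/77)*(-1/334)*(-347) = 51322 + 347/231462 = 11879093111/231462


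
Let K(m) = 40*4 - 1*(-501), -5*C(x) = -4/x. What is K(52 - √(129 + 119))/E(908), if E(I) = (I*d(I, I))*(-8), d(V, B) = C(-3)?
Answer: 9915/29056 ≈ 0.34124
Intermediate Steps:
C(x) = 4/(5*x) (C(x) = -(-4)/(5*x) = 4/(5*x))
d(V, B) = -4/15 (d(V, B) = (⅘)/(-3) = (⅘)*(-⅓) = -4/15)
E(I) = 32*I/15 (E(I) = (I*(-4/15))*(-8) = -4*I/15*(-8) = 32*I/15)
K(m) = 661 (K(m) = 160 + 501 = 661)
K(52 - √(129 + 119))/E(908) = 661/(((32/15)*908)) = 661/(29056/15) = 661*(15/29056) = 9915/29056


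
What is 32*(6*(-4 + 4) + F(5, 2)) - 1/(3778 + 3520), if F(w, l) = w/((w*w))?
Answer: 233531/36490 ≈ 6.3999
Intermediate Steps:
F(w, l) = 1/w (F(w, l) = w/(w²) = w/w² = 1/w)
32*(6*(-4 + 4) + F(5, 2)) - 1/(3778 + 3520) = 32*(6*(-4 + 4) + 1/5) - 1/(3778 + 3520) = 32*(6*0 + ⅕) - 1/7298 = 32*(0 + ⅕) - 1*1/7298 = 32*(⅕) - 1/7298 = 32/5 - 1/7298 = 233531/36490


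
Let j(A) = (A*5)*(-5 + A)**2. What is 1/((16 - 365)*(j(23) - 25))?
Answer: -1/12995015 ≈ -7.6953e-8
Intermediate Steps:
j(A) = 5*A*(-5 + A)**2 (j(A) = (5*A)*(-5 + A)**2 = 5*A*(-5 + A)**2)
1/((16 - 365)*(j(23) - 25)) = 1/((16 - 365)*(5*23*(-5 + 23)**2 - 25)) = 1/(-349*(5*23*18**2 - 25)) = 1/(-349*(5*23*324 - 25)) = 1/(-349*(37260 - 25)) = 1/(-349*37235) = 1/(-12995015) = -1/12995015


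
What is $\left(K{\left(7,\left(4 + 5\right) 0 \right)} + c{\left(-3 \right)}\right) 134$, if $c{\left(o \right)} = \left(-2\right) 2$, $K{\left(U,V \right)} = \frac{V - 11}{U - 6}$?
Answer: $-2010$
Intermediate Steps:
$K{\left(U,V \right)} = \frac{-11 + V}{-6 + U}$
$c{\left(o \right)} = -4$
$\left(K{\left(7,\left(4 + 5\right) 0 \right)} + c{\left(-3 \right)}\right) 134 = \left(\frac{-11 + \left(4 + 5\right) 0}{-6 + 7} - 4\right) 134 = \left(\frac{-11 + 9 \cdot 0}{1} - 4\right) 134 = \left(1 \left(-11 + 0\right) - 4\right) 134 = \left(1 \left(-11\right) - 4\right) 134 = \left(-11 - 4\right) 134 = \left(-15\right) 134 = -2010$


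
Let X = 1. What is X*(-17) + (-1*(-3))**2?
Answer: -8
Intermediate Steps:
X*(-17) + (-1*(-3))**2 = 1*(-17) + (-1*(-3))**2 = -17 + 3**2 = -17 + 9 = -8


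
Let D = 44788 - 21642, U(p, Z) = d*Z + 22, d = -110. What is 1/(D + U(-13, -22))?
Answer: 1/25588 ≈ 3.9081e-5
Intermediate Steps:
U(p, Z) = 22 - 110*Z (U(p, Z) = -110*Z + 22 = 22 - 110*Z)
D = 23146
1/(D + U(-13, -22)) = 1/(23146 + (22 - 110*(-22))) = 1/(23146 + (22 + 2420)) = 1/(23146 + 2442) = 1/25588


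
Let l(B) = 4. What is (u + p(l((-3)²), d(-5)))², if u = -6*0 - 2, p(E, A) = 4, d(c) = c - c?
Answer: 4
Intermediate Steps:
d(c) = 0
u = -2 (u = 0 - 2 = -2)
(u + p(l((-3)²), d(-5)))² = (-2 + 4)² = 2² = 4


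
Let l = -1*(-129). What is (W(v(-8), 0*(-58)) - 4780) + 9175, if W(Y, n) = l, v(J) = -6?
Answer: 4524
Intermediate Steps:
l = 129
W(Y, n) = 129
(W(v(-8), 0*(-58)) - 4780) + 9175 = (129 - 4780) + 9175 = -4651 + 9175 = 4524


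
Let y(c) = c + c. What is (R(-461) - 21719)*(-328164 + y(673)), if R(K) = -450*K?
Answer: -60700233958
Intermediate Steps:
y(c) = 2*c
(R(-461) - 21719)*(-328164 + y(673)) = (-450*(-461) - 21719)*(-328164 + 2*673) = (207450 - 21719)*(-328164 + 1346) = 185731*(-326818) = -60700233958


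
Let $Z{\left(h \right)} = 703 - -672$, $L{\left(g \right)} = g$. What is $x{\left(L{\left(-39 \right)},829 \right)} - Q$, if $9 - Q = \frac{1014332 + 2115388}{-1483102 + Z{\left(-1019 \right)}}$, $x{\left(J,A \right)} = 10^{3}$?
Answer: $\frac{488420579}{493909} \approx 988.89$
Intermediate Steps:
$Z{\left(h \right)} = 1375$ ($Z{\left(h \right)} = 703 + 672 = 1375$)
$x{\left(J,A \right)} = 1000$
$Q = \frac{5488421}{493909}$ ($Q = 9 - \frac{1014332 + 2115388}{-1483102 + 1375} = 9 - \frac{3129720}{-1481727} = 9 - 3129720 \left(- \frac{1}{1481727}\right) = 9 - - \frac{1043240}{493909} = 9 + \frac{1043240}{493909} = \frac{5488421}{493909} \approx 11.112$)
$x{\left(L{\left(-39 \right)},829 \right)} - Q = 1000 - \frac{5488421}{493909} = \frac{488420579}{493909}$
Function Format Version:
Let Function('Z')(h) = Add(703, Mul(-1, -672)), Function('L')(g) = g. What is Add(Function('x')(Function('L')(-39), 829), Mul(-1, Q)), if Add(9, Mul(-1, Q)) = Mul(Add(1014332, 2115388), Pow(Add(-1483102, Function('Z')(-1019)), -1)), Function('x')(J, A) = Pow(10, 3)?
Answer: Rational(488420579, 493909) ≈ 988.89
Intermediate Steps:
Function('Z')(h) = 1375 (Function('Z')(h) = Add(703, 672) = 1375)
Function('x')(J, A) = 1000
Q = Rational(5488421, 493909) (Q = Add(9, Mul(-1, Mul(Add(1014332, 2115388), Pow(Add(-1483102, 1375), -1)))) = Add(9, Mul(-1, Mul(3129720, Pow(-1481727, -1)))) = Add(9, Mul(-1, Mul(3129720, Rational(-1, 1481727)))) = Add(9, Mul(-1, Rational(-1043240, 493909))) = Add(9, Rational(1043240, 493909)) = Rational(5488421, 493909) ≈ 11.112)
Add(Function('x')(Function('L')(-39), 829), Mul(-1, Q)) = Add(1000, Mul(-1, Rational(5488421, 493909))) = Add(1000, Rational(-5488421, 493909)) = Rational(488420579, 493909)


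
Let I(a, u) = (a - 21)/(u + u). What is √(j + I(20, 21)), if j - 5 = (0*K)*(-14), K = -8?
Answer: √8778/42 ≈ 2.2307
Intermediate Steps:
I(a, u) = (-21 + a)/(2*u) (I(a, u) = (-21 + a)/((2*u)) = (-21 + a)*(1/(2*u)) = (-21 + a)/(2*u))
j = 5 (j = 5 + (0*(-8))*(-14) = 5 + 0*(-14) = 5 + 0 = 5)
√(j + I(20, 21)) = √(5 + (½)*(-21 + 20)/21) = √(5 + (½)*(1/21)*(-1)) = √(5 - 1/42) = √(209/42) = √8778/42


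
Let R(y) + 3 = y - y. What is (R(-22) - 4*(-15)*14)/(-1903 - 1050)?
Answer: -837/2953 ≈ -0.28344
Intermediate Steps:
R(y) = -3 (R(y) = -3 + (y - y) = -3 + 0 = -3)
(R(-22) - 4*(-15)*14)/(-1903 - 1050) = (-3 - 4*(-15)*14)/(-1903 - 1050) = (-3 + 60*14)/(-2953) = (-3 + 840)*(-1/2953) = 837*(-1/2953) = -837/2953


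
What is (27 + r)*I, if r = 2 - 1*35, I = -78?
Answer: 468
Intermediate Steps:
r = -33 (r = 2 - 35 = -33)
(27 + r)*I = (27 - 33)*(-78) = -6*(-78) = 468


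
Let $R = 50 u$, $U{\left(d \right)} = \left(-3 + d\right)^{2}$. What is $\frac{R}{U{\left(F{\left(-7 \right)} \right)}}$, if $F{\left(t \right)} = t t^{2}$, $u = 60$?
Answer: $\frac{750}{29929} \approx 0.025059$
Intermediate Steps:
$F{\left(t \right)} = t^{3}$
$R = 3000$ ($R = 50 \cdot 60 = 3000$)
$\frac{R}{U{\left(F{\left(-7 \right)} \right)}} = \frac{3000}{\left(-3 + \left(-7\right)^{3}\right)^{2}} = \frac{3000}{\left(-3 - 343\right)^{2}} = \frac{3000}{\left(-346\right)^{2}} = \frac{3000}{119716} = 3000 \cdot \frac{1}{119716} = \frac{750}{29929}$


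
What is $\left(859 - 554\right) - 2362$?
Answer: $-2057$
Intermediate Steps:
$\left(859 - 554\right) - 2362 = 305 - 2362 = -2057$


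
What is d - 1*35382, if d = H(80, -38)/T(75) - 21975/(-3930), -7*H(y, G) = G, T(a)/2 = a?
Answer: -4866019997/137550 ≈ -35376.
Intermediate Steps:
T(a) = 2*a
H(y, G) = -G/7
d = 774103/137550 (d = (-1/7*(-38))/((2*75)) - 21975/(-3930) = (38/7)/150 - 21975*(-1/3930) = (38/7)*(1/150) + 1465/262 = 19/525 + 1465/262 = 774103/137550 ≈ 5.6278)
d - 1*35382 = 774103/137550 - 1*35382 = 774103/137550 - 35382 = -4866019997/137550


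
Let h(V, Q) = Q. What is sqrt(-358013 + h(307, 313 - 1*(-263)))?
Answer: I*sqrt(357437) ≈ 597.86*I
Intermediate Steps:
sqrt(-358013 + h(307, 313 - 1*(-263))) = sqrt(-358013 + (313 - 1*(-263))) = sqrt(-358013 + (313 + 263)) = sqrt(-358013 + 576) = sqrt(-357437) = I*sqrt(357437)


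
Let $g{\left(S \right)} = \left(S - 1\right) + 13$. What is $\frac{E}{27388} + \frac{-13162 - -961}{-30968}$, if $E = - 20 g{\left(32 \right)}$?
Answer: $\frac{1565863}{4327304} \approx 0.36186$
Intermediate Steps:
$g{\left(S \right)} = 12 + S$ ($g{\left(S \right)} = \left(-1 + S\right) + 13 = 12 + S$)
$E = -880$ ($E = - 20 \left(12 + 32\right) = \left(-20\right) 44 = -880$)
$\frac{E}{27388} + \frac{-13162 - -961}{-30968} = - \frac{880}{27388} + \frac{-13162 - -961}{-30968} = \left(-880\right) \frac{1}{27388} + \left(-13162 + 961\right) \left(- \frac{1}{30968}\right) = - \frac{220}{6847} - - \frac{249}{632} = - \frac{220}{6847} + \frac{249}{632} = \frac{1565863}{4327304}$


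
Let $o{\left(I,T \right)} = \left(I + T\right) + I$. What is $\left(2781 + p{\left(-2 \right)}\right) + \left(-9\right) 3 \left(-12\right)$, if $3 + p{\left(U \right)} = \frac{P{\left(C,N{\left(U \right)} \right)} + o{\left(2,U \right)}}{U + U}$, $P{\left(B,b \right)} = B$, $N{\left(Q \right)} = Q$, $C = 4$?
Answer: $\frac{6201}{2} \approx 3100.5$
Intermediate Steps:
$o{\left(I,T \right)} = T + 2 I$
$p{\left(U \right)} = -3 + \frac{8 + U}{2 U}$ ($p{\left(U \right)} = -3 + \frac{4 + \left(U + 2 \cdot 2\right)}{U + U} = -3 + \frac{4 + \left(U + 4\right)}{2 U} = -3 + \left(4 + \left(4 + U\right)\right) \frac{1}{2 U} = -3 + \left(8 + U\right) \frac{1}{2 U} = -3 + \frac{8 + U}{2 U}$)
$\left(2781 + p{\left(-2 \right)}\right) + \left(-9\right) 3 \left(-12\right) = \left(2781 - \left(\frac{5}{2} - \frac{4}{-2}\right)\right) + \left(-9\right) 3 \left(-12\right) = \left(2781 + \left(- \frac{5}{2} + 4 \left(- \frac{1}{2}\right)\right)\right) - -324 = \left(2781 - \frac{9}{2}\right) + 324 = \frac{5553}{2} + 324 = \frac{6201}{2}$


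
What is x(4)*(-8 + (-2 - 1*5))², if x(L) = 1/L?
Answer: 225/4 ≈ 56.250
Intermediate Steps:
x(4)*(-8 + (-2 - 1*5))² = (-8 + (-2 - 1*5))²/4 = (-8 + (-2 - 5))²/4 = (-8 - 7)²/4 = (¼)*(-15)² = (¼)*225 = 225/4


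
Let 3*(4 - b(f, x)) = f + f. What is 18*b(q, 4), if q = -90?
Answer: 1152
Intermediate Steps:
b(f, x) = 4 - 2*f/3 (b(f, x) = 4 - (f + f)/3 = 4 - 2*f/3)
18*b(q, 4) = 18*(4 - 2/3*(-90)) = 18*(4 + 60) = 18*64 = 1152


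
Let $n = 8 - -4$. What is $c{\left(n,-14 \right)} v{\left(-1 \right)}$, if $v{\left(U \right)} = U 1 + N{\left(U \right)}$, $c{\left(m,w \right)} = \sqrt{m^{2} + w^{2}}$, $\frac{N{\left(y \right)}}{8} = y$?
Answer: $- 18 \sqrt{85} \approx -165.95$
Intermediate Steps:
$n = 12$ ($n = 8 + 4 = 12$)
$N{\left(y \right)} = 8 y$
$v{\left(U \right)} = 9 U$ ($v{\left(U \right)} = U 1 + 8 U = U + 8 U = 9 U$)
$c{\left(n,-14 \right)} v{\left(-1 \right)} = \sqrt{12^{2} + \left(-14\right)^{2}} \cdot 9 \left(-1\right) = \sqrt{144 + 196} \left(-9\right) = \sqrt{340} \left(-9\right) = 2 \sqrt{85} \left(-9\right) = - 18 \sqrt{85}$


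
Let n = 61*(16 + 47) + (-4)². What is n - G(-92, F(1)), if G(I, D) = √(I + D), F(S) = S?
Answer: 3859 - I*√91 ≈ 3859.0 - 9.5394*I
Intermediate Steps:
G(I, D) = √(D + I)
n = 3859 (n = 61*63 + 16 = 3843 + 16 = 3859)
n - G(-92, F(1)) = 3859 - √(1 - 92) = 3859 - √(-91) = 3859 - I*√91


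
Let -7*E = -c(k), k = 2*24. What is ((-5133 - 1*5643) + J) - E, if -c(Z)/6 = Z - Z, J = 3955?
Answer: -6821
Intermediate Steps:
k = 48
c(Z) = 0 (c(Z) = -6*(Z - Z) = -6*0 = 0)
E = 0 (E = -(-1)*0/7 = -1/7*0 = 0)
((-5133 - 1*5643) + J) - E = ((-5133 - 1*5643) + 3955) - 1*0 = ((-5133 - 5643) + 3955) + 0 = (-10776 + 3955) + 0 = -6821 + 0 = -6821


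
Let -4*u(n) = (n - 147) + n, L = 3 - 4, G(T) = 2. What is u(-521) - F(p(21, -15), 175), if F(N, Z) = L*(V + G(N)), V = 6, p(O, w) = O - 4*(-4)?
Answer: 1221/4 ≈ 305.25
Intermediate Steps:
p(O, w) = 16 + O (p(O, w) = O + 16 = 16 + O)
L = -1
u(n) = 147/4 - n/2 (u(n) = -((n - 147) + n)/4 = -((-147 + n) + n)/4 = -(-147 + 2*n)/4 = 147/4 - n/2)
F(N, Z) = -8 (F(N, Z) = -(6 + 2) = -1*8 = -8)
u(-521) - F(p(21, -15), 175) = (147/4 - 1/2*(-521)) - 1*(-8) = (147/4 + 521/2) + 8 = 1189/4 + 8 = 1221/4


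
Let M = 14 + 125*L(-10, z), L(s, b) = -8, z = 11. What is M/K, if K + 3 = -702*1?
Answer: 986/705 ≈ 1.3986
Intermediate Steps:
K = -705 (K = -3 - 702*1 = -3 - 702 = -705)
M = -986 (M = 14 + 125*(-8) = 14 - 1000 = -986)
M/K = -986/(-705) = -986*(-1/705) = 986/705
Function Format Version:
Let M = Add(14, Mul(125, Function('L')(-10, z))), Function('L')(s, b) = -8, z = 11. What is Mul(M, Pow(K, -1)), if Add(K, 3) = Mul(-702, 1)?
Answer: Rational(986, 705) ≈ 1.3986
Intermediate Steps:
K = -705 (K = Add(-3, Mul(-702, 1)) = Add(-3, -702) = -705)
M = -986 (M = Add(14, Mul(125, -8)) = Add(14, -1000) = -986)
Mul(M, Pow(K, -1)) = Mul(-986, Pow(-705, -1)) = Mul(-986, Rational(-1, 705)) = Rational(986, 705)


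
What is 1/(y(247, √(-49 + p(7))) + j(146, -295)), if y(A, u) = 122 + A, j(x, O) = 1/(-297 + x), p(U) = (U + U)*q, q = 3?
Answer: 151/55718 ≈ 0.0027101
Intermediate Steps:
p(U) = 6*U (p(U) = (U + U)*3 = (2*U)*3 = 6*U)
1/(y(247, √(-49 + p(7))) + j(146, -295)) = 1/((122 + 247) + 1/(-297 + 146)) = 1/(369 + 1/(-151)) = 1/(369 - 1/151) = 1/(55718/151) = 151/55718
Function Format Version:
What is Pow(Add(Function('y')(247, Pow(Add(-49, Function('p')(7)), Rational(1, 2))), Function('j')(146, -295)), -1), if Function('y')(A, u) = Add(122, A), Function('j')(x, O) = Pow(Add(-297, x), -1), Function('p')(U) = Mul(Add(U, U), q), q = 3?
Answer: Rational(151, 55718) ≈ 0.0027101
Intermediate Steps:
Function('p')(U) = Mul(6, U) (Function('p')(U) = Mul(Add(U, U), 3) = Mul(Mul(2, U), 3) = Mul(6, U))
Pow(Add(Function('y')(247, Pow(Add(-49, Function('p')(7)), Rational(1, 2))), Function('j')(146, -295)), -1) = Pow(Add(Add(122, 247), Pow(Add(-297, 146), -1)), -1) = Pow(Add(369, Pow(-151, -1)), -1) = Pow(Add(369, Rational(-1, 151)), -1) = Pow(Rational(55718, 151), -1) = Rational(151, 55718)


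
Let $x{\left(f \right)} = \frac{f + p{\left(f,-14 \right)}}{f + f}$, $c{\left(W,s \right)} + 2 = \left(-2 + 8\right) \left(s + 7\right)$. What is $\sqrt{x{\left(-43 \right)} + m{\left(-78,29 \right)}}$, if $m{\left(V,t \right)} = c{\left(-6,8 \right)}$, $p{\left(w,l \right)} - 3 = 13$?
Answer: $\frac{7 \sqrt{13330}}{86} \approx 9.3976$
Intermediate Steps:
$p{\left(w,l \right)} = 16$ ($p{\left(w,l \right)} = 3 + 13 = 16$)
$c{\left(W,s \right)} = 40 + 6 s$ ($c{\left(W,s \right)} = -2 + \left(-2 + 8\right) \left(s + 7\right) = -2 + 6 \left(7 + s\right) = -2 + \left(42 + 6 s\right) = 40 + 6 s$)
$m{\left(V,t \right)} = 88$ ($m{\left(V,t \right)} = 40 + 6 \cdot 8 = 40 + 48 = 88$)
$x{\left(f \right)} = \frac{16 + f}{2 f}$ ($x{\left(f \right)} = \frac{f + 16}{f + f} = \frac{16 + f}{2 f}$)
$\sqrt{x{\left(-43 \right)} + m{\left(-78,29 \right)}} = \sqrt{\frac{16 - 43}{2 \left(-43\right)} + 88} = \sqrt{\frac{1}{2} \left(- \frac{1}{43}\right) \left(-27\right) + 88} = \sqrt{\frac{27}{86} + 88} = \sqrt{\frac{7595}{86}} = \frac{7 \sqrt{13330}}{86}$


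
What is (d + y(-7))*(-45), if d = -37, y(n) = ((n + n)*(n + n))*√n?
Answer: 1665 - 8820*I*√7 ≈ 1665.0 - 23336.0*I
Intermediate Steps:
y(n) = 4*n^(5/2) (y(n) = ((2*n)*(2*n))*√n = (4*n²)*√n = 4*n^(5/2))
(d + y(-7))*(-45) = (-37 + 4*(-7)^(5/2))*(-45) = (-37 + 4*(49*I*√7))*(-45) = (-37 + 196*I*√7)*(-45) = 1665 - 8820*I*√7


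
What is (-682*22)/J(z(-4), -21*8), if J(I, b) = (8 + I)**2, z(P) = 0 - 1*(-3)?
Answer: -124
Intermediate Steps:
z(P) = 3 (z(P) = 0 + 3 = 3)
(-682*22)/J(z(-4), -21*8) = (-682*22)/((8 + 3)**2) = -15004/(11**2) = -15004/121 = -15004*1/121 = -124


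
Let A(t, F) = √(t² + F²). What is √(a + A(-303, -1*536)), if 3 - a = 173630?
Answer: √(-173627 + √379105) ≈ 415.95*I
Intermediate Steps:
a = -173627 (a = 3 - 1*173630 = 3 - 173630 = -173627)
A(t, F) = √(F² + t²)
√(a + A(-303, -1*536)) = √(-173627 + √((-1*536)² + (-303)²)) = √(-173627 + √((-536)² + 91809)) = √(-173627 + √(287296 + 91809)) = √(-173627 + √379105)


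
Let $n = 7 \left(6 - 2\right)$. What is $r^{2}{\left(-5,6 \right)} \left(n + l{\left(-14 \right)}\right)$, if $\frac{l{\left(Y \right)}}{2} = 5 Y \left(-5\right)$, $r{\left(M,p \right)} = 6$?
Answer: $26208$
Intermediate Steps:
$l{\left(Y \right)} = - 50 Y$ ($l{\left(Y \right)} = 2 \cdot 5 Y \left(-5\right) = 2 \left(- 25 Y\right) = - 50 Y$)
$n = 28$ ($n = 7 \cdot 4 = 28$)
$r^{2}{\left(-5,6 \right)} \left(n + l{\left(-14 \right)}\right) = 6^{2} \left(28 - -700\right) = 36 \left(28 + 700\right) = 36 \cdot 728 = 26208$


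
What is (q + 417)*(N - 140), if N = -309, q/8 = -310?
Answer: 926287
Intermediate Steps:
q = -2480 (q = 8*(-310) = -2480)
(q + 417)*(N - 140) = (-2480 + 417)*(-309 - 140) = -2063*(-449) = 926287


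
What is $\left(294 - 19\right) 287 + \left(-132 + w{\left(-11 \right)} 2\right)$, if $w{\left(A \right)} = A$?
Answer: $78771$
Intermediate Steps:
$\left(294 - 19\right) 287 + \left(-132 + w{\left(-11 \right)} 2\right) = \left(294 - 19\right) 287 - 154 = 275 \cdot 287 - 154 = 78925 - 154 = 78771$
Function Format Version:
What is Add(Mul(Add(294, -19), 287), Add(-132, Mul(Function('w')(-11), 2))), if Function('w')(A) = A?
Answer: 78771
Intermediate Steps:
Add(Mul(Add(294, -19), 287), Add(-132, Mul(Function('w')(-11), 2))) = Add(Mul(Add(294, -19), 287), Add(-132, Mul(-11, 2))) = Add(Mul(275, 287), Add(-132, -22)) = Add(78925, -154) = 78771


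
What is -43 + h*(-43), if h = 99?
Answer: -4300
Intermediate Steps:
-43 + h*(-43) = -43 + 99*(-43) = -43 - 4257 = -4300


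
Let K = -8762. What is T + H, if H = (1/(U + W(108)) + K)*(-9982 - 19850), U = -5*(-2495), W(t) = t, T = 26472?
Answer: 3289378070016/12583 ≈ 2.6141e+8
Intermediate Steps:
U = 12475
H = 3289044972840/12583 (H = (1/(12475 + 108) - 8762)*(-9982 - 19850) = (1/12583 - 8762)*(-29832) = -110252245/12583*(-29832) = 3289044972840/12583 ≈ 2.6139e+8)
T + H = 26472 + 3289044972840/12583 = 3289378070016/12583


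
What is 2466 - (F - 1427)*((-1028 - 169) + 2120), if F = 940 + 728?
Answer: -219977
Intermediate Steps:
F = 1668
2466 - (F - 1427)*((-1028 - 169) + 2120) = 2466 - (1668 - 1427)*((-1028 - 169) + 2120) = 2466 - 241*(-1197 + 2120) = 2466 - 241*923 = 2466 - 1*222443 = 2466 - 222443 = -219977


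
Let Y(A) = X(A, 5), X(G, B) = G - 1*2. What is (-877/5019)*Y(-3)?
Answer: 4385/5019 ≈ 0.87368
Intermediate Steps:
X(G, B) = -2 + G (X(G, B) = G - 2 = -2 + G)
Y(A) = -2 + A
(-877/5019)*Y(-3) = (-877/5019)*(-2 - 3) = -877*1/5019*(-5) = -877/5019*(-5) = 4385/5019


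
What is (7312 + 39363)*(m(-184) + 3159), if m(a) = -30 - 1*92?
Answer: 141751975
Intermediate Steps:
m(a) = -122 (m(a) = -30 - 92 = -122)
(7312 + 39363)*(m(-184) + 3159) = (7312 + 39363)*(-122 + 3159) = 46675*3037 = 141751975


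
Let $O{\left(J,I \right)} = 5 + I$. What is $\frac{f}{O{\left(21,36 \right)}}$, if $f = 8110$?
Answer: $\frac{8110}{41} \approx 197.8$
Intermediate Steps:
$\frac{f}{O{\left(21,36 \right)}} = \frac{8110}{5 + 36} = \frac{8110}{41}$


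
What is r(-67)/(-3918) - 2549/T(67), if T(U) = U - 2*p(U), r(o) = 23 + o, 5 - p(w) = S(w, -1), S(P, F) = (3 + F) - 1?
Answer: -4992193/115581 ≈ -43.192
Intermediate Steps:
S(P, F) = 2 + F
p(w) = 4 (p(w) = 5 - (2 - 1) = 5 - 1*1 = 5 - 1 = 4)
T(U) = -8 + U (T(U) = U - 2*4 = U - 8 = -8 + U)
r(-67)/(-3918) - 2549/T(67) = (23 - 67)/(-3918) - 2549/(-8 + 67) = -44*(-1/3918) - 2549/59 = 22/1959 - 2549*1/59 = 22/1959 - 2549/59 = -4992193/115581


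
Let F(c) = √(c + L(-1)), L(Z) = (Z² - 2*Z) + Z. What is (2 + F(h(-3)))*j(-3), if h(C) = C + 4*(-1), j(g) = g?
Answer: -6 - 3*I*√5 ≈ -6.0 - 6.7082*I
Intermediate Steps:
h(C) = -4 + C (h(C) = C - 4 = -4 + C)
L(Z) = Z² - Z
F(c) = √(2 + c) (F(c) = √(c - (-1 - 1)) = √(c - 1*(-2)) = √(c + 2) = √(2 + c))
(2 + F(h(-3)))*j(-3) = (2 + √(2 + (-4 - 3)))*(-3) = (2 + √(2 - 7))*(-3) = (2 + √(-5))*(-3) = (2 + I*√5)*(-3) = -6 - 3*I*√5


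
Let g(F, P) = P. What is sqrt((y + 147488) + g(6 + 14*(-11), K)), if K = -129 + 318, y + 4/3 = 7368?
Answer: sqrt(1395393)/3 ≈ 393.76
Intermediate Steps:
y = 22100/3 (y = -4/3 + 7368 = 22100/3 ≈ 7366.7)
K = 189
sqrt((y + 147488) + g(6 + 14*(-11), K)) = sqrt((22100/3 + 147488) + 189) = sqrt(464564/3 + 189) = sqrt(465131/3) = sqrt(1395393)/3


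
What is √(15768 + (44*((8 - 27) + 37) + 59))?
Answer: √16619 ≈ 128.91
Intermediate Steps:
√(15768 + (44*((8 - 27) + 37) + 59)) = √(15768 + (44*(-19 + 37) + 59)) = √(15768 + (44*18 + 59)) = √(15768 + (792 + 59)) = √(15768 + 851) = √16619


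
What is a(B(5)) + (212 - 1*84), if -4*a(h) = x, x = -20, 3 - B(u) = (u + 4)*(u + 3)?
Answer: 133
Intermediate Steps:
B(u) = 3 - (3 + u)*(4 + u) (B(u) = 3 - (u + 4)*(u + 3) = 3 - (4 + u)*(3 + u) = 3 - (3 + u)*(4 + u))
a(h) = 5 (a(h) = -¼*(-20) = 5)
a(B(5)) + (212 - 1*84) = 5 + (212 - 1*84) = 5 + (212 - 84) = 5 + 128 = 133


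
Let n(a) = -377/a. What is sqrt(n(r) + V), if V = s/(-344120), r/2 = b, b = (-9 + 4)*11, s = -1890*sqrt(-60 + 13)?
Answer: sqrt(62637988270 + 100378575*I*sqrt(47))/135190 ≈ 1.8513 + 0.010169*I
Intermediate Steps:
s = -1890*I*sqrt(47) ≈ -12957.0*I
b = -55 (b = -5*11 = -55)
r = -110 (r = 2*(-55) = -110)
V = 27*I*sqrt(47)/4916 (V = -1890*I*sqrt(47)/(-344120) = -1890*I*sqrt(47)*(-1/344120) = 27*I*sqrt(47)/4916 ≈ 0.037653*I)
sqrt(n(r) + V) = sqrt(-377/(-110) + 27*I*sqrt(47)/4916) = sqrt(-377*(-1/110) + 27*I*sqrt(47)/4916) = sqrt(377/110 + 27*I*sqrt(47)/4916)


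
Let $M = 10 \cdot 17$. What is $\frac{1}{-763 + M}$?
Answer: $- \frac{1}{593} \approx -0.0016863$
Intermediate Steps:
$M = 170$
$\frac{1}{-763 + M} = \frac{1}{-763 + 170} = \frac{1}{-593} = - \frac{1}{593}$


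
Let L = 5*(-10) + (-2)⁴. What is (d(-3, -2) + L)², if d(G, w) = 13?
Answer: 441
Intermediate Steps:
L = -34 (L = -50 + 16 = -34)
(d(-3, -2) + L)² = (13 - 34)² = (-21)² = 441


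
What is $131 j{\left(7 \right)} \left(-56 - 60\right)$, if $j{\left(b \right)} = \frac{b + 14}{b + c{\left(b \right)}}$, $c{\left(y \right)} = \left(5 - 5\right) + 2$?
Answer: $- \frac{106372}{3} \approx -35457.0$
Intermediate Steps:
$c{\left(y \right)} = 2$ ($c{\left(y \right)} = 0 + 2 = 2$)
$j{\left(b \right)} = \frac{14 + b}{2 + b}$ ($j{\left(b \right)} = \frac{b + 14}{b + 2} = \frac{14 + b}{2 + b}$)
$131 j{\left(7 \right)} \left(-56 - 60\right) = 131 \frac{14 + 7}{2 + 7} \left(-56 - 60\right) = 131 \cdot \frac{1}{9} \cdot 21 \left(-116\right) = 131 \cdot \frac{7}{3} \left(-116\right) = \frac{917}{3} \left(-116\right) = - \frac{106372}{3}$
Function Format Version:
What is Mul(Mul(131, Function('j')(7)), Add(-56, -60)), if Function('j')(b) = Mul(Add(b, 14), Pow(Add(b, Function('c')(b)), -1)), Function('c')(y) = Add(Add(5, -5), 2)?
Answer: Rational(-106372, 3) ≈ -35457.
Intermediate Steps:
Function('c')(y) = 2 (Function('c')(y) = Add(0, 2) = 2)
Function('j')(b) = Mul(Pow(Add(2, b), -1), Add(14, b)) (Function('j')(b) = Mul(Add(b, 14), Pow(Add(b, 2), -1)) = Mul(Add(14, b), Pow(Add(2, b), -1)) = Mul(Pow(Add(2, b), -1), Add(14, b)))
Mul(Mul(131, Function('j')(7)), Add(-56, -60)) = Mul(Mul(131, Mul(Pow(Add(2, 7), -1), Add(14, 7))), Add(-56, -60)) = Mul(Mul(131, Mul(Pow(9, -1), 21)), -116) = Mul(Mul(131, Mul(Rational(1, 9), 21)), -116) = Mul(Mul(131, Rational(7, 3)), -116) = Mul(Rational(917, 3), -116) = Rational(-106372, 3)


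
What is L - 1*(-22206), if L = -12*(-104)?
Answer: 23454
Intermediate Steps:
L = 1248
L - 1*(-22206) = 1248 - 1*(-22206) = 1248 + 22206 = 23454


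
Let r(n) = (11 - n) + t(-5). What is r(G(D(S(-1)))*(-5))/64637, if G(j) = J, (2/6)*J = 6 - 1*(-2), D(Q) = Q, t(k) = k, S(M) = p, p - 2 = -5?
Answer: 126/64637 ≈ 0.0019493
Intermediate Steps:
p = -3 (p = 2 - 5 = -3)
S(M) = -3
J = 24 (J = 3*(6 - 1*(-2)) = 3*(6 + 2) = 3*8 = 24)
G(j) = 24
r(n) = 6 - n (r(n) = (11 - n) - 5 = 6 - n)
r(G(D(S(-1)))*(-5))/64637 = (6 - 24*(-5))/64637 = (6 - 1*(-120))*(1/64637) = (6 + 120)*(1/64637) = 126*(1/64637) = 126/64637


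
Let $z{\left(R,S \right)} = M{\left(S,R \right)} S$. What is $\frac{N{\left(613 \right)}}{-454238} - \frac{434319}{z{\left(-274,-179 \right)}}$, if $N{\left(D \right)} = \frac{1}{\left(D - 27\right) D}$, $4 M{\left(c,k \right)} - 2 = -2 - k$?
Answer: $\frac{141736067144521469}{4001429334873332} \approx 35.421$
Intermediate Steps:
$M{\left(c,k \right)} = - \frac{k}{4}$ ($M{\left(c,k \right)} = \frac{1}{2} + \frac{-2 - k}{4} = \frac{1}{2} - \left(\frac{1}{2} + \frac{k}{4}\right) = - \frac{k}{4}$)
$z{\left(R,S \right)} = - \frac{R S}{4}$ ($z{\left(R,S \right)} = - \frac{R}{4} S = - \frac{R S}{4}$)
$N{\left(D \right)} = \frac{1}{D \left(-27 + D\right)}$ ($N{\left(D \right)} = \frac{1}{\left(-27 + D\right) D} = \frac{1}{D \left(-27 + D\right)}$)
$\frac{N{\left(613 \right)}}{-454238} - \frac{434319}{z{\left(-274,-179 \right)}} = \frac{\frac{1}{613} \frac{1}{-27 + 613}}{-454238} - \frac{434319}{\left(- \frac{1}{4}\right) \left(-274\right) \left(-179\right)} = \frac{1}{613 \cdot 586} \left(- \frac{1}{454238}\right) - \frac{434319}{- \frac{24523}{2}} = \frac{1}{613} \cdot \frac{1}{586} \left(- \frac{1}{454238}\right) - - \frac{868638}{24523} = \frac{1}{359218} \left(- \frac{1}{454238}\right) + \frac{868638}{24523} = - \frac{1}{163170465884} + \frac{868638}{24523} = \frac{141736067144521469}{4001429334873332}$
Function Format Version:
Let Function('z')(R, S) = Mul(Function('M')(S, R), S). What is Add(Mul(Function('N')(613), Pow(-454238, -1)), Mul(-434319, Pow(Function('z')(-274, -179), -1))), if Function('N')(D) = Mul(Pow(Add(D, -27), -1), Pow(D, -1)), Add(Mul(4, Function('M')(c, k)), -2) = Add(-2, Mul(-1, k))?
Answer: Rational(141736067144521469, 4001429334873332) ≈ 35.421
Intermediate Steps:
Function('M')(c, k) = Mul(Rational(-1, 4), k) (Function('M')(c, k) = Add(Rational(1, 2), Mul(Rational(1, 4), Add(-2, Mul(-1, k)))) = Add(Rational(1, 2), Add(Rational(-1, 2), Mul(Rational(-1, 4), k))) = Mul(Rational(-1, 4), k))
Function('z')(R, S) = Mul(Rational(-1, 4), R, S) (Function('z')(R, S) = Mul(Mul(Rational(-1, 4), R), S) = Mul(Rational(-1, 4), R, S))
Function('N')(D) = Mul(Pow(D, -1), Pow(Add(-27, D), -1)) (Function('N')(D) = Mul(Pow(Add(-27, D), -1), Pow(D, -1)) = Mul(Pow(D, -1), Pow(Add(-27, D), -1)))
Add(Mul(Function('N')(613), Pow(-454238, -1)), Mul(-434319, Pow(Function('z')(-274, -179), -1))) = Add(Mul(Mul(Pow(613, -1), Pow(Add(-27, 613), -1)), Pow(-454238, -1)), Mul(-434319, Pow(Mul(Rational(-1, 4), -274, -179), -1))) = Add(Mul(Mul(Rational(1, 613), Pow(586, -1)), Rational(-1, 454238)), Mul(-434319, Pow(Rational(-24523, 2), -1))) = Add(Mul(Mul(Rational(1, 613), Rational(1, 586)), Rational(-1, 454238)), Mul(-434319, Rational(-2, 24523))) = Add(Mul(Rational(1, 359218), Rational(-1, 454238)), Rational(868638, 24523)) = Add(Rational(-1, 163170465884), Rational(868638, 24523)) = Rational(141736067144521469, 4001429334873332)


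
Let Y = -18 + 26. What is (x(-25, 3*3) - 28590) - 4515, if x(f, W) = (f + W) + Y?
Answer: -33113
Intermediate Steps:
Y = 8
x(f, W) = 8 + W + f (x(f, W) = (f + W) + 8 = (W + f) + 8 = 8 + W + f)
(x(-25, 3*3) - 28590) - 4515 = ((8 + 3*3 - 25) - 28590) - 4515 = ((8 + 9 - 25) - 28590) - 4515 = (-8 - 28590) - 4515 = -28598 - 4515 = -33113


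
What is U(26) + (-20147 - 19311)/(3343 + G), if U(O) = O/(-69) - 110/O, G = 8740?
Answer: -85332865/10838451 ≈ -7.8732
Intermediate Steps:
U(O) = -110/O - O/69 (U(O) = O*(-1/69) - 110/O = -O/69 - 110/O = -110/O - O/69)
U(26) + (-20147 - 19311)/(3343 + G) = (-110/26 - 1/69*26) + (-20147 - 19311)/(3343 + 8740) = (-110*1/26 - 26/69) - 39458/12083 = (-55/13 - 26/69) - 39458*1/12083 = -4133/897 - 39458/12083 = -85332865/10838451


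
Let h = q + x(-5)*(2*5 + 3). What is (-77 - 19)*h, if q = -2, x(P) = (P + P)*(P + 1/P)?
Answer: -64704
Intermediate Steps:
x(P) = 2*P*(P + 1/P) (x(P) = (2*P)*(P + 1/P) = 2*P*(P + 1/P))
h = 674 (h = -2 + (2 + 2*(-5)²)*(2*5 + 3) = -2 + (2 + 2*25)*(10 + 3) = -2 + (2 + 50)*13 = -2 + 52*13 = -2 + 676 = 674)
(-77 - 19)*h = (-77 - 19)*674 = -96*674 = -64704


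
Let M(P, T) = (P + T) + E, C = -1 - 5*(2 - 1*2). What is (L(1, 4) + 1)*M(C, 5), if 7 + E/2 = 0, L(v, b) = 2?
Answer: -30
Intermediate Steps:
E = -14 (E = -14 + 2*0 = -14 + 0 = -14)
C = -1 (C = -1 - 5*(2 - 2) = -1 - 5*0 = -1 + 0 = -1)
M(P, T) = -14 + P + T (M(P, T) = (P + T) - 14 = -14 + P + T)
(L(1, 4) + 1)*M(C, 5) = (2 + 1)*(-14 - 1 + 5) = 3*(-10) = -30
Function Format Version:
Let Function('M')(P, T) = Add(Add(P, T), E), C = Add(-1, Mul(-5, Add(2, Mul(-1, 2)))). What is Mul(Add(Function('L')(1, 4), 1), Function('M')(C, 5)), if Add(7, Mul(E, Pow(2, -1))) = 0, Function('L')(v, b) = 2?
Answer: -30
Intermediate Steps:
E = -14 (E = Add(-14, Mul(2, 0)) = Add(-14, 0) = -14)
C = -1 (C = Add(-1, Mul(-5, Add(2, -2))) = Add(-1, Mul(-5, 0)) = Add(-1, 0) = -1)
Function('M')(P, T) = Add(-14, P, T) (Function('M')(P, T) = Add(Add(P, T), -14) = Add(-14, P, T))
Mul(Add(Function('L')(1, 4), 1), Function('M')(C, 5)) = Mul(Add(2, 1), Add(-14, -1, 5)) = Mul(3, -10) = -30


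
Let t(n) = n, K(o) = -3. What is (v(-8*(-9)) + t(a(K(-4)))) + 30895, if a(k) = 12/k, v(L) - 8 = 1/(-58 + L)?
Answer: 432587/14 ≈ 30899.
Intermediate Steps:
v(L) = 8 + 1/(-58 + L)
(v(-8*(-9)) + t(a(K(-4)))) + 30895 = ((-463 + 8*(-8*(-9)))/(-58 - 8*(-9)) + 12/(-3)) + 30895 = ((-463 + 8*72)/(-58 + 72) + 12*(-⅓)) + 30895 = ((-463 + 576)/14 - 4) + 30895 = ((1/14)*113 - 4) + 30895 = (113/14 - 4) + 30895 = 57/14 + 30895 = 432587/14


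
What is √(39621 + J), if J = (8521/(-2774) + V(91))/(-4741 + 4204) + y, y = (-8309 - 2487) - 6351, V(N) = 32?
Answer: √5541129639318030/496546 ≈ 149.91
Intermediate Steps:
y = -17147 (y = -10796 - 6351 = -17147)
J = -8514301011/496546 (J = (8521/(-2774) + 32)/(-4741 + 4204) - 17147 = (8521*(-1/2774) + 32)/(-537) - 17147 = (-8521/2774 + 32)*(-1/537) - 17147 = (80247/2774)*(-1/537) - 17147 = -26749/496546 - 17147 = -8514301011/496546 ≈ -17147.)
√(39621 + J) = √(39621 - 8514301011/496546) = √(11159348055/496546) = √5541129639318030/496546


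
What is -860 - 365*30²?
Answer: -329360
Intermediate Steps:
-860 - 365*30² = -860 - 365*900 = -860 - 328500 = -329360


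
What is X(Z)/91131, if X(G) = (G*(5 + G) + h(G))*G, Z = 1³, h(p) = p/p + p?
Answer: 8/91131 ≈ 8.7786e-5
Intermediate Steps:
h(p) = 1 + p
Z = 1
X(G) = G*(1 + G + G*(5 + G)) (X(G) = (G*(5 + G) + (1 + G))*G = (1 + G + G*(5 + G))*G = G*(1 + G + G*(5 + G)))
X(Z)/91131 = (1*(1 + 1² + 6*1))/91131 = (1*(1 + 1 + 6))*(1/91131) = (1*8)*(1/91131) = 8*(1/91131) = 8/91131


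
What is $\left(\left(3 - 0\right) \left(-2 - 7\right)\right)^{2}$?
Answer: $729$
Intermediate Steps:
$\left(\left(3 - 0\right) \left(-2 - 7\right)\right)^{2} = \left(\left(3 + 0\right) \left(-9\right)\right)^{2} = \left(3 \left(-9\right)\right)^{2} = \left(-27\right)^{2} = 729$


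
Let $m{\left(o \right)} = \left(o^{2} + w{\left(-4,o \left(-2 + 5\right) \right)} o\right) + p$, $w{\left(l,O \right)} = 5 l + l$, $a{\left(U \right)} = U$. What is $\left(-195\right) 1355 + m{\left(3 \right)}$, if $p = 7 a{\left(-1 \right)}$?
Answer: $-264295$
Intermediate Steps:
$w{\left(l,O \right)} = 6 l$
$p = -7$ ($p = 7 \left(-1\right) = -7$)
$m{\left(o \right)} = -7 + o^{2} - 24 o$ ($m{\left(o \right)} = \left(o^{2} + 6 \left(-4\right) o\right) - 7 = \left(o^{2} - 24 o\right) - 7 = -7 + o^{2} - 24 o$)
$\left(-195\right) 1355 + m{\left(3 \right)} = \left(-195\right) 1355 - \left(79 - 9\right) = -264225 - 70 = -264295$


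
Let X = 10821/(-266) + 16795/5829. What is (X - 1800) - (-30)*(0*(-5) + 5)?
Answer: -2616956239/1550514 ≈ -1687.8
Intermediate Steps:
X = -58608139/1550514 (X = 10821*(-1/266) + 16795*(1/5829) = -10821/266 + 16795/5829 = -58608139/1550514 ≈ -37.799)
(X - 1800) - (-30)*(0*(-5) + 5) = (-58608139/1550514 - 1800) - (-30)*(0*(-5) + 5) = -2849533339/1550514 - (-30)*(0 + 5) = -2849533339/1550514 - (-30)*5 = -2849533339/1550514 - 6*(-25) = -2849533339/1550514 + 150 = -2616956239/1550514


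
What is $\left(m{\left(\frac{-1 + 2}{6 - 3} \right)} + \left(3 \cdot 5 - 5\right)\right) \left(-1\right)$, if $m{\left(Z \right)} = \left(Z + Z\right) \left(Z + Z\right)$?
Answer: $- \frac{94}{9} \approx -10.444$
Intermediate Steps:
$m{\left(Z \right)} = 4 Z^{2}$ ($m{\left(Z \right)} = 2 Z 2 Z = 4 Z^{2}$)
$\left(m{\left(\frac{-1 + 2}{6 - 3} \right)} + \left(3 \cdot 5 - 5\right)\right) \left(-1\right) = \left(4 \left(\frac{-1 + 2}{6 - 3}\right)^{2} + \left(3 \cdot 5 - 5\right)\right) \left(-1\right) = \left(4 \left(1 \cdot \frac{1}{3}\right)^{2} + \left(15 - 5\right)\right) \left(-1\right) = \left(4 \left(1 \cdot \frac{1}{3}\right)^{2} + 10\right) \left(-1\right) = \left(\frac{4}{9} + 10\right) \left(-1\right) = \frac{94}{9} \left(-1\right) = - \frac{94}{9}$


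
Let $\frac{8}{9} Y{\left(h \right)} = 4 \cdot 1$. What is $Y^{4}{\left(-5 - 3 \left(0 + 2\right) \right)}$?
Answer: $\frac{6561}{16} \approx 410.06$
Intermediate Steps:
$Y{\left(h \right)} = \frac{9}{2}$ ($Y{\left(h \right)} = \frac{9 \cdot 4 \cdot 1}{8} = \frac{9}{8} \cdot 4 = \frac{9}{2}$)
$Y^{4}{\left(-5 - 3 \left(0 + 2\right) \right)} = \left(\frac{9}{2}\right)^{4} = \frac{6561}{16}$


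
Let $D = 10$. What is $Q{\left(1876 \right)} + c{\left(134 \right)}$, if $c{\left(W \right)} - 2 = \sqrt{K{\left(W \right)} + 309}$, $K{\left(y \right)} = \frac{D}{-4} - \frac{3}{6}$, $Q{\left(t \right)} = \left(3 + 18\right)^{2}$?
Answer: $443 + 3 \sqrt{34} \approx 460.49$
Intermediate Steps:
$Q{\left(t \right)} = 441$ ($Q{\left(t \right)} = 21^{2} = 441$)
$K{\left(y \right)} = -3$ ($K{\left(y \right)} = \frac{10}{-4} - \frac{3}{6} = 10 \left(- \frac{1}{4}\right) - \frac{1}{2} = - \frac{5}{2} - \frac{1}{2} = -3$)
$c{\left(W \right)} = 2 + 3 \sqrt{34}$ ($c{\left(W \right)} = 2 + \sqrt{-3 + 309} = 2 + \sqrt{306} = 2 + 3 \sqrt{34}$)
$Q{\left(1876 \right)} + c{\left(134 \right)} = 441 + \left(2 + 3 \sqrt{34}\right) = 443 + 3 \sqrt{34}$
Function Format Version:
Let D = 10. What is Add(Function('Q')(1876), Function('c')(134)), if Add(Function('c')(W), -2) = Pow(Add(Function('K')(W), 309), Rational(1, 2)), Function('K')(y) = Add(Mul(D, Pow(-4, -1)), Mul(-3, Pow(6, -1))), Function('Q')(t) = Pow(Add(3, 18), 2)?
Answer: Add(443, Mul(3, Pow(34, Rational(1, 2)))) ≈ 460.49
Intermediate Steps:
Function('Q')(t) = 441 (Function('Q')(t) = Pow(21, 2) = 441)
Function('K')(y) = -3 (Function('K')(y) = Add(Mul(10, Pow(-4, -1)), Mul(-3, Pow(6, -1))) = Add(Mul(10, Rational(-1, 4)), Mul(-3, Rational(1, 6))) = Add(Rational(-5, 2), Rational(-1, 2)) = -3)
Function('c')(W) = Add(2, Mul(3, Pow(34, Rational(1, 2)))) (Function('c')(W) = Add(2, Pow(Add(-3, 309), Rational(1, 2))) = Add(2, Pow(306, Rational(1, 2))) = Add(2, Mul(3, Pow(34, Rational(1, 2)))))
Add(Function('Q')(1876), Function('c')(134)) = Add(441, Add(2, Mul(3, Pow(34, Rational(1, 2))))) = Add(443, Mul(3, Pow(34, Rational(1, 2))))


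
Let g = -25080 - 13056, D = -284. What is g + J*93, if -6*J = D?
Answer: -33734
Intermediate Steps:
g = -38136
J = 142/3 (J = -⅙*(-284) = 142/3 ≈ 47.333)
g + J*93 = -38136 + (142/3)*93 = -38136 + 4402 = -33734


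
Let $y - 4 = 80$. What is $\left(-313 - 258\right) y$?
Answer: $-47964$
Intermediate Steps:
$y = 84$ ($y = 4 + 80 = 84$)
$\left(-313 - 258\right) y = \left(-313 - 258\right) 84 = \left(-571\right) 84 = -47964$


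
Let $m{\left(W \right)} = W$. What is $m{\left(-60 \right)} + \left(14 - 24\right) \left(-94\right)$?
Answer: $880$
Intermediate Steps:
$m{\left(-60 \right)} + \left(14 - 24\right) \left(-94\right) = -60 + \left(14 - 24\right) \left(-94\right) = -60 - -940 = -60 + 940 = 880$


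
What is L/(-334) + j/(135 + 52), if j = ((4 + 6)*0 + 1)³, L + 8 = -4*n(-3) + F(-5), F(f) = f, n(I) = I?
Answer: 521/62458 ≈ 0.0083416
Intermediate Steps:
L = -1 (L = -8 + (-4*(-3) - 5) = -8 + (12 - 5) = -8 + 7 = -1)
j = 1 (j = (10*0 + 1)³ = (0 + 1)³ = 1³ = 1)
L/(-334) + j/(135 + 52) = -1/(-334) + 1/(135 + 52) = -1*(-1/334) + 1/187 = 1/334 + 1*(1/187) = 1/334 + 1/187 = 521/62458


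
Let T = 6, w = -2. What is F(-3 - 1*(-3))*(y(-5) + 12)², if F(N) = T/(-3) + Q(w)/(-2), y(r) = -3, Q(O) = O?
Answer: -81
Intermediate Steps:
F(N) = -1 (F(N) = 6/(-3) - 2/(-2) = 6*(-⅓) - 2*(-½) = -2 + 1 = -1)
F(-3 - 1*(-3))*(y(-5) + 12)² = -(-3 + 12)² = -1*9² = -1*81 = -81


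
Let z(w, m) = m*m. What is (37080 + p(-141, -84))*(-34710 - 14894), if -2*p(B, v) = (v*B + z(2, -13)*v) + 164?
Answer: -1893583096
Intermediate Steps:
z(w, m) = m²
p(B, v) = -82 - 169*v/2 - B*v/2 (p(B, v) = -((v*B + (-13)²*v) + 164)/2 = -((B*v + 169*v) + 164)/2 = -((169*v + B*v) + 164)/2 = -(164 + 169*v + B*v)/2 = -82 - 169*v/2 - B*v/2)
(37080 + p(-141, -84))*(-34710 - 14894) = (37080 + (-82 - 169/2*(-84) - ½*(-141)*(-84)))*(-34710 - 14894) = (37080 + (-82 + 7098 - 5922))*(-49604) = (37080 + 1094)*(-49604) = 38174*(-49604) = -1893583096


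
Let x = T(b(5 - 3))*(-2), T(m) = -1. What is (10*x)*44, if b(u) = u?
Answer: 880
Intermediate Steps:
x = 2 (x = -1*(-2) = 2)
(10*x)*44 = (10*2)*44 = 20*44 = 880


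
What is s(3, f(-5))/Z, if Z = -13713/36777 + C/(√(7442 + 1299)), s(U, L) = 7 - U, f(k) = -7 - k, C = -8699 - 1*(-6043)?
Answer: 1959238822996/1059964713676835 - 1596607452544*√8741/1059964713676835 ≈ -0.13898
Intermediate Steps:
C = -2656 (C = -8699 + 6043 = -2656)
Z = -4571/12259 - 2656*√8741/8741 (Z = -13713/36777 - 2656/√(7442 + 1299) = -13713*1/36777 - 2656*√8741/8741 = -4571/12259 - 2656*√8741/8741 ≈ -28.781)
s(3, f(-5))/Z = (7 - 1*3)/(-4571/12259 - 2656*√8741/8741) = (7 - 3)/(-4571/12259 - 2656*√8741/8741) = 4/(-4571/12259 - 2656*√8741/8741)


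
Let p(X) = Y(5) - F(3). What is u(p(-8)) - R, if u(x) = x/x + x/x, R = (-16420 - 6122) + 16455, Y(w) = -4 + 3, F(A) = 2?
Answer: 6089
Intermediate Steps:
Y(w) = -1
p(X) = -3 (p(X) = -1 - 1*2 = -1 - 2 = -3)
R = -6087 (R = -22542 + 16455 = -6087)
u(x) = 2 (u(x) = 1 + 1 = 2)
u(p(-8)) - R = 2 - 1*(-6087) = 2 + 6087 = 6089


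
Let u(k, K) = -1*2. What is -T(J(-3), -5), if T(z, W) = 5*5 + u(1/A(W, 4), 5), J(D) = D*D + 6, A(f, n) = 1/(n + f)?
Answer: -23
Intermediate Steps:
A(f, n) = 1/(f + n)
u(k, K) = -2
J(D) = 6 + D² (J(D) = D² + 6 = 6 + D²)
T(z, W) = 23 (T(z, W) = 5*5 - 2 = 25 - 2 = 23)
-T(J(-3), -5) = -1*23 = -23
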